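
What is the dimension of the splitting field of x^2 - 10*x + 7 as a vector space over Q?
[K:Q] = 2

The discriminant of x^2 + (-10)*x + (7) is b^2 - 4c = 100 - (28) = 72. Since 72 is not a perfect square in Q, the polynomial is irreducible over Q. Its two roots generate a degree-2 extension, so [K:Q] = 2.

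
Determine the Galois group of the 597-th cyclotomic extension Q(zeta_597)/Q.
|Gal(Q(zeta_597)/Q)| = phi(597) = 396; group ≅ (Z/597Z)^* ≅ Z/2Z × Z/198Z

The n-th cyclotomic polynomial Φ_597(x) is the minimal polynomial of zeta_597 over Q and has degree phi(597) = 396. So Q(zeta_597) is a degree-396 Galois extension with Galois group (Z/597Z)^*. By CRT, (Z/597Z)^* ≅ (Z/3Z)^* × (Z/199Z)^*. Each prime-power unit group is (Z/3Z)^* ≅ Z/2Z; (Z/199Z)^* ≅ Z/198Z. Hence Gal(Q(zeta_597)/Q) ≅ Z/2Z × Z/198Z.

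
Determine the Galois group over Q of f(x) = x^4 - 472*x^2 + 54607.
Gal(K/Q) = V_4 (Klein four-group, Z/2Z × Z/2Z)

f factors as (x^2 - 203)(x^2 - 269), so the splitting field is K = Q(sqrt(203), sqrt(269)). The elements 203, 269, 54607 are all non-squares in Q, so sqrt(203) and sqrt(269) generate independent quadratic extensions. Thus [K:Q] = 4 and Gal(K/Q) is generated by the two order-2 automorphisms sqrt(203) ↦ -sqrt(203) and sqrt(269) ↦ -sqrt(269), giving V_4.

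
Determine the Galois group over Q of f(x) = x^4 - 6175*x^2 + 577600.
Gal(K/Q) = Z/2Z (cyclic of order 2)

f factors as (x^2 - 6080)(x^2 - 95), so the splitting field is K = Q(sqrt(6080), sqrt(95)). The squarefree part of 6080 is 95 and the squarefree part of 95 is also 95, so sqrt(6080) and sqrt(95) are both rational multiples of sqrt(95). Hence Q(sqrt(6080)) = Q(sqrt(95)) = Q(sqrt(95)), and the splitting field collapses to a single degree-2 extension with Galois group Z/2Z.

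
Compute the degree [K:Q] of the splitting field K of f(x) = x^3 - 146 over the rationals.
[K:Q] = 6

x^3 - 146 has one real root r = 146^(1/3) and two complex roots r*zeta_3, r*zeta_3^2 where zeta_3 = e^(2*pi*i/3). The splitting field is Q(r, zeta_3). [Q(r):Q] = 3 and [Q(zeta_3):Q] = 2 with gcd = 1, so [Q(r, zeta_3):Q] = 3 * 2 = 6.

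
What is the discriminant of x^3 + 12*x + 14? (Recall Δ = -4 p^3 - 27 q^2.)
Δ = -12204

For a depressed cubic x^3 + p x + q the discriminant is Δ = -4 p^3 - 27 q^2 = -4*(12)^3 - 27*(14)^2 = -6912 - 5292 = -12204.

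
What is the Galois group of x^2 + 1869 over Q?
Gal(K/Q) = Z/2Z (cyclic of order 2)

x^2 + 1869 is irreducible over Q since -1869 is not a rational square. The splitting field Q(sqrt(-1869)) has degree 2 over Q, and its unique nontrivial automorphism is sqrt(-1869) ↦ -sqrt(-1869). Hence Gal(Q(sqrt(-1869))/Q) = Z/2Z.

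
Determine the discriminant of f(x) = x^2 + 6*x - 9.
Δ = 72

For a quadratic a x^2 + b x + c the discriminant is Δ = b^2 - 4ac = (6)^2 - 4*(1)*(-9) = 36 - (-36) = 72.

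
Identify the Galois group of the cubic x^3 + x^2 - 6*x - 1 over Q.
Gal(K/Q) = S_3 (symmetric group of order 6)

Compute the discriminant of x^3 + (1)*x^2 + (-6)*x + (-1): Δ = 985. Since Δ is not a rational square, the Galois group is not contained in A_3; it must be the full S_3 (irreducibility of the cubic rules out anything smaller).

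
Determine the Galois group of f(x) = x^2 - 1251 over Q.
Gal(K/Q) = Z/2Z (cyclic of order 2)

x^2 - 1251 is irreducible over Q since 1251 is not a rational square. The splitting field Q(sqrt(1251)) has degree 2 over Q, and its unique nontrivial automorphism is sqrt(1251) ↦ -sqrt(1251). Hence Gal(Q(sqrt(1251))/Q) = Z/2Z.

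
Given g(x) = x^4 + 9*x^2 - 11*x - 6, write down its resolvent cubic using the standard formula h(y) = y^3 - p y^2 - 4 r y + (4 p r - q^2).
h(y) = y^3 - 9*y^2 + 24*y - 337

Identify coefficients: p = 9, q = -11, r = -6.
Plug into h(y) = y^3 - p y^2 - 4 r y + (4 p r - q^2):
  h(y) = y^3 - (9) y^2 - 4*(-6) y + (4*(9)*(-6) - (-11)^2)
       = y^3 + (-9) y^2 + (24) y + (-337).
Simplifying: h(y) = y^3 - 9*y^2 + 24*y - 337.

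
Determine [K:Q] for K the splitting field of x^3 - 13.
[K:Q] = 6

x^3 - 13 has one real root r = 13^(1/3) and two complex roots r*zeta_3, r*zeta_3^2 where zeta_3 = e^(2*pi*i/3). The splitting field is Q(r, zeta_3). [Q(r):Q] = 3 and [Q(zeta_3):Q] = 2 with gcd = 1, so [Q(r, zeta_3):Q] = 3 * 2 = 6.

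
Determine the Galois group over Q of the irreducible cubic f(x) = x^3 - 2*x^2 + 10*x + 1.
Gal(K/Q) = S_3 (symmetric group of order 6)

Compute the discriminant of x^3 + (-2)*x^2 + (10)*x + (1): Δ = -3955. Since Δ is not a rational square, the Galois group is not contained in A_3; it must be the full S_3 (irreducibility of the cubic rules out anything smaller).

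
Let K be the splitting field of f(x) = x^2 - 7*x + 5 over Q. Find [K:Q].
[K:Q] = 2

The discriminant of x^2 + (-7)*x + (5) is b^2 - 4c = 49 - (20) = 29. Since 29 is not a perfect square in Q, the polynomial is irreducible over Q. Its two roots generate a degree-2 extension, so [K:Q] = 2.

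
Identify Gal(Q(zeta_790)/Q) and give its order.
|Gal(Q(zeta_790)/Q)| = phi(790) = 312; group ≅ (Z/790Z)^* ≅ Z/4Z × Z/78Z

The n-th cyclotomic polynomial Φ_790(x) is the minimal polynomial of zeta_790 over Q and has degree phi(790) = 312. So Q(zeta_790) is a degree-312 Galois extension with Galois group (Z/790Z)^*. By CRT, (Z/790Z)^* ≅ (Z/2Z)^* × (Z/5Z)^* × (Z/79Z)^*. Each prime-power unit group is (Z/2Z)^* ≅ trivial group (order 1); (Z/5Z)^* ≅ Z/4Z; (Z/79Z)^* ≅ Z/78Z. Hence Gal(Q(zeta_790)/Q) ≅ Z/4Z × Z/78Z.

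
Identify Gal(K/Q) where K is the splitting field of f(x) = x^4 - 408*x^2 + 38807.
Gal(K/Q) = V_4 (Klein four-group, Z/2Z × Z/2Z)

f factors as (x^2 - 257)(x^2 - 151), so the splitting field is K = Q(sqrt(257), sqrt(151)). The elements 257, 151, 38807 are all non-squares in Q, so sqrt(257) and sqrt(151) generate independent quadratic extensions. Thus [K:Q] = 4 and Gal(K/Q) is generated by the two order-2 automorphisms sqrt(257) ↦ -sqrt(257) and sqrt(151) ↦ -sqrt(151), giving V_4.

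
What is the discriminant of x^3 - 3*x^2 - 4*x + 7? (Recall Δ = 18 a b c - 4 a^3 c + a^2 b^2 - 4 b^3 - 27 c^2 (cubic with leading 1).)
Δ = 1345

For x^3 + a x^2 + b x + c the discriminant is Δ = 18 a b c - 4 a^3 c + a^2 b^2 - 4 b^3 - 27 c^2.
Plug a = -3, b = -4, c = 7:
  18*(-3)*(-4)*(7) - 4*(-3)^3*(7) + (-3)^2*(-4)^2 - 4*(-4)^3 - 27*(7)^2
  = 1512 + (756) + 144 + (256) + (-1323)
  = 1345.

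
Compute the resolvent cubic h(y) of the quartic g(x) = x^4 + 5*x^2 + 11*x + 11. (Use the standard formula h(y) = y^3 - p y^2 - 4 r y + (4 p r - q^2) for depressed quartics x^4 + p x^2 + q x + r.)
h(y) = y^3 - 5*y^2 - 44*y + 99

Identify coefficients: p = 5, q = 11, r = 11.
Plug into h(y) = y^3 - p y^2 - 4 r y + (4 p r - q^2):
  h(y) = y^3 - (5) y^2 - 4*(11) y + (4*(5)*(11) - (11)^2)
       = y^3 + (-5) y^2 + (-44) y + (99).
Simplifying: h(y) = y^3 - 5*y^2 - 44*y + 99.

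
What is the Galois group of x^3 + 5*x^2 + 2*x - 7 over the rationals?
Gal(K/Q) = S_3 (symmetric group of order 6)

Compute the discriminant of x^3 + (5)*x^2 + (2)*x + (-7): Δ = 985. Since Δ is not a rational square, the Galois group is not contained in A_3; it must be the full S_3 (irreducibility of the cubic rules out anything smaller).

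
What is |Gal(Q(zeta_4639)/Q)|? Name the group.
|Gal(Q(zeta_4639)/Q)| = phi(4639) = 4638; group ≅ (Z/4639Z)^* ≅ Z/4638Z

The n-th cyclotomic polynomial Φ_4639(x) is the minimal polynomial of zeta_4639 over Q and has degree phi(4639) = 4638. So Q(zeta_4639) is a degree-4638 Galois extension with Galois group (Z/4639Z)^*. (Z/4639Z)^* is cyclic since 4639 is an odd prime power (or 4). Hence Gal(Q(zeta_4639)/Q) ≅ Z/4638Z.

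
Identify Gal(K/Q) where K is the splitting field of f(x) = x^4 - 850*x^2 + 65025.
Gal(K/Q) = Z/2Z (cyclic of order 2)

f factors as (x^2 - 765)(x^2 - 85), so the splitting field is K = Q(sqrt(765), sqrt(85)). The squarefree part of 765 is 85 and the squarefree part of 85 is also 85, so sqrt(765) and sqrt(85) are both rational multiples of sqrt(85). Hence Q(sqrt(765)) = Q(sqrt(85)) = Q(sqrt(85)), and the splitting field collapses to a single degree-2 extension with Galois group Z/2Z.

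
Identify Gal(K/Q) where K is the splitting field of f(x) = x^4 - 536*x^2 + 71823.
Gal(K/Q) = V_4 (Klein four-group, Z/2Z × Z/2Z)

f factors as (x^2 - 267)(x^2 - 269), so the splitting field is K = Q(sqrt(267), sqrt(269)). The elements 267, 269, 71823 are all non-squares in Q, so sqrt(267) and sqrt(269) generate independent quadratic extensions. Thus [K:Q] = 4 and Gal(K/Q) is generated by the two order-2 automorphisms sqrt(267) ↦ -sqrt(267) and sqrt(269) ↦ -sqrt(269), giving V_4.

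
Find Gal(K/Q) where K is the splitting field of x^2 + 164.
Gal(K/Q) = Z/2Z (cyclic of order 2)

x^2 + 164 is irreducible over Q since -164 is not a rational square. The splitting field Q(sqrt(-164)) has degree 2 over Q, and its unique nontrivial automorphism is sqrt(-164) ↦ -sqrt(-164). Hence Gal(Q(sqrt(-164))/Q) = Z/2Z.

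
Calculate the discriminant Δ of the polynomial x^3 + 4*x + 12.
Δ = -4144

For a depressed cubic x^3 + p x + q the discriminant is Δ = -4 p^3 - 27 q^2 = -4*(4)^3 - 27*(12)^2 = -256 - 3888 = -4144.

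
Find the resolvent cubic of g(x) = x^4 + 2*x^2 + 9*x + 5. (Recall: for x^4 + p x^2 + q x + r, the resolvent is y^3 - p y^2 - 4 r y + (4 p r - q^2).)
h(y) = y^3 - 2*y^2 - 20*y - 41

Identify coefficients: p = 2, q = 9, r = 5.
Plug into h(y) = y^3 - p y^2 - 4 r y + (4 p r - q^2):
  h(y) = y^3 - (2) y^2 - 4*(5) y + (4*(2)*(5) - (9)^2)
       = y^3 + (-2) y^2 + (-20) y + (-41).
Simplifying: h(y) = y^3 - 2*y^2 - 20*y - 41.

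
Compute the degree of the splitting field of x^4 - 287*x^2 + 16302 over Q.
[K:Q] = 4

f factors as (x^2 - 209)(x^2 - 78); the splitting field is K = Q(sqrt(209), sqrt(78)). Since 209, 78, and 16302 are all non-squares in Q, the three subfields Q(sqrt(209)), Q(sqrt(78)), Q(sqrt(16302)) are distinct degree-2 extensions, so [K:Q] = 4 (Klein four Galois group).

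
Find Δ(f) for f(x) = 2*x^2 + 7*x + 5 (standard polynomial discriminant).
Δ = 9

For a quadratic a x^2 + b x + c the discriminant is Δ = b^2 - 4ac = (7)^2 - 4*(2)*(5) = 49 - (40) = 9.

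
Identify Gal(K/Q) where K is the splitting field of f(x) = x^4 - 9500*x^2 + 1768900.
Gal(K/Q) = Z/2Z (cyclic of order 2)

f factors as (x^2 - 190)(x^2 - 9310), so the splitting field is K = Q(sqrt(190), sqrt(9310)). The squarefree part of 190 is 190 and the squarefree part of 9310 is also 190, so sqrt(190) and sqrt(9310) are both rational multiples of sqrt(190). Hence Q(sqrt(190)) = Q(sqrt(9310)) = Q(sqrt(190)), and the splitting field collapses to a single degree-2 extension with Galois group Z/2Z.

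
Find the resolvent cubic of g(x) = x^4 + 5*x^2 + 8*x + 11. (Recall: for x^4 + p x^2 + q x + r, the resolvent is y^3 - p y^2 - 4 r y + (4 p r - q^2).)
h(y) = y^3 - 5*y^2 - 44*y + 156

Identify coefficients: p = 5, q = 8, r = 11.
Plug into h(y) = y^3 - p y^2 - 4 r y + (4 p r - q^2):
  h(y) = y^3 - (5) y^2 - 4*(11) y + (4*(5)*(11) - (8)^2)
       = y^3 + (-5) y^2 + (-44) y + (156).
Simplifying: h(y) = y^3 - 5*y^2 - 44*y + 156.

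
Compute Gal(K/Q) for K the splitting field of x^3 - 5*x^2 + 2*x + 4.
Gal(K/Q) = S_3 (symmetric group of order 6)

Compute the discriminant of x^3 + (-5)*x^2 + (2)*x + (4): Δ = 916. Since Δ is not a rational square, the Galois group is not contained in A_3; it must be the full S_3 (irreducibility of the cubic rules out anything smaller).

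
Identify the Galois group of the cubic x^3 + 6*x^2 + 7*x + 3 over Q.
Gal(K/Q) = S_3 (symmetric group of order 6)

Compute the discriminant of x^3 + (6)*x^2 + (7)*x + (3): Δ = -175. Since Δ is not a rational square, the Galois group is not contained in A_3; it must be the full S_3 (irreducibility of the cubic rules out anything smaller).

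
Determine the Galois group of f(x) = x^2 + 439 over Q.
Gal(K/Q) = Z/2Z (cyclic of order 2)

x^2 + 439 is irreducible over Q since -439 is not a rational square. The splitting field Q(sqrt(-439)) has degree 2 over Q, and its unique nontrivial automorphism is sqrt(-439) ↦ -sqrt(-439). Hence Gal(Q(sqrt(-439))/Q) = Z/2Z.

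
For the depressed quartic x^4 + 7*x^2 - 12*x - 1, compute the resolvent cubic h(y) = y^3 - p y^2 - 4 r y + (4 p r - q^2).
h(y) = y^3 - 7*y^2 + 4*y - 172

Identify coefficients: p = 7, q = -12, r = -1.
Plug into h(y) = y^3 - p y^2 - 4 r y + (4 p r - q^2):
  h(y) = y^3 - (7) y^2 - 4*(-1) y + (4*(7)*(-1) - (-12)^2)
       = y^3 + (-7) y^2 + (4) y + (-172).
Simplifying: h(y) = y^3 - 7*y^2 + 4*y - 172.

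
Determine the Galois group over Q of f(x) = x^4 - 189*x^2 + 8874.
Gal(K/Q) = V_4 (Klein four-group, Z/2Z × Z/2Z)

f factors as (x^2 - 102)(x^2 - 87), so the splitting field is K = Q(sqrt(102), sqrt(87)). The elements 102, 87, 8874 are all non-squares in Q, so sqrt(102) and sqrt(87) generate independent quadratic extensions. Thus [K:Q] = 4 and Gal(K/Q) is generated by the two order-2 automorphisms sqrt(102) ↦ -sqrt(102) and sqrt(87) ↦ -sqrt(87), giving V_4.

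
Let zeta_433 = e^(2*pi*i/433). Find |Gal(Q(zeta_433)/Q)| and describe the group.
|Gal(Q(zeta_433)/Q)| = phi(433) = 432; group ≅ (Z/433Z)^* ≅ Z/432Z

The n-th cyclotomic polynomial Φ_433(x) is the minimal polynomial of zeta_433 over Q and has degree phi(433) = 432. So Q(zeta_433) is a degree-432 Galois extension with Galois group (Z/433Z)^*. (Z/433Z)^* is cyclic since 433 is an odd prime power (or 4). Hence Gal(Q(zeta_433)/Q) ≅ Z/432Z.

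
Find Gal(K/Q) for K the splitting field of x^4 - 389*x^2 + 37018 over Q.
Gal(K/Q) = V_4 (Klein four-group, Z/2Z × Z/2Z)

f factors as (x^2 - 223)(x^2 - 166), so the splitting field is K = Q(sqrt(223), sqrt(166)). The elements 223, 166, 37018 are all non-squares in Q, so sqrt(223) and sqrt(166) generate independent quadratic extensions. Thus [K:Q] = 4 and Gal(K/Q) is generated by the two order-2 automorphisms sqrt(223) ↦ -sqrt(223) and sqrt(166) ↦ -sqrt(166), giving V_4.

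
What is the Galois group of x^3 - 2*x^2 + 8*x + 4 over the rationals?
Gal(K/Q) = S_3 (symmetric group of order 6)

Compute the discriminant of x^3 + (-2)*x^2 + (8)*x + (4): Δ = -3248. Since Δ is not a rational square, the Galois group is not contained in A_3; it must be the full S_3 (irreducibility of the cubic rules out anything smaller).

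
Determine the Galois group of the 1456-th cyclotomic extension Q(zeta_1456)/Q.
|Gal(Q(zeta_1456)/Q)| = phi(1456) = 576; group ≅ (Z/1456Z)^* ≅ Z/2Z × Z/4Z × Z/6Z × Z/12Z

The n-th cyclotomic polynomial Φ_1456(x) is the minimal polynomial of zeta_1456 over Q and has degree phi(1456) = 576. So Q(zeta_1456) is a degree-576 Galois extension with Galois group (Z/1456Z)^*. By CRT, (Z/1456Z)^* ≅ (Z/16Z)^* × (Z/7Z)^* × (Z/13Z)^*. Each prime-power unit group is (Z/16Z)^* ≅ Z/2Z × Z/4Z; (Z/7Z)^* ≅ Z/6Z; (Z/13Z)^* ≅ Z/12Z. Hence Gal(Q(zeta_1456)/Q) ≅ Z/2Z × Z/4Z × Z/6Z × Z/12Z.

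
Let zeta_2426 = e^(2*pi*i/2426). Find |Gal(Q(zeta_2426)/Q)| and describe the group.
|Gal(Q(zeta_2426)/Q)| = phi(2426) = 1212; group ≅ (Z/2426Z)^* ≅ Z/1212Z

The n-th cyclotomic polynomial Φ_2426(x) is the minimal polynomial of zeta_2426 over Q and has degree phi(2426) = 1212. So Q(zeta_2426) is a degree-1212 Galois extension with Galois group (Z/2426Z)^*. By CRT, (Z/2426Z)^* ≅ (Z/2Z)^* × (Z/1213Z)^*. Each prime-power unit group is (Z/2Z)^* ≅ trivial group (order 1); (Z/1213Z)^* ≅ Z/1212Z. Hence Gal(Q(zeta_2426)/Q) ≅ Z/1212Z.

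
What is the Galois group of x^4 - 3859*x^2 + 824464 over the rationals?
Gal(K/Q) = Z/2Z (cyclic of order 2)

f factors as (x^2 - 227)(x^2 - 3632), so the splitting field is K = Q(sqrt(227), sqrt(3632)). The squarefree part of 227 is 227 and the squarefree part of 3632 is also 227, so sqrt(227) and sqrt(3632) are both rational multiples of sqrt(227). Hence Q(sqrt(227)) = Q(sqrt(3632)) = Q(sqrt(227)), and the splitting field collapses to a single degree-2 extension with Galois group Z/2Z.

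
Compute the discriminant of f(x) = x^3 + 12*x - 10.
Δ = -9612

For a depressed cubic x^3 + p x + q the discriminant is Δ = -4 p^3 - 27 q^2 = -4*(12)^3 - 27*(-10)^2 = -6912 - 2700 = -9612.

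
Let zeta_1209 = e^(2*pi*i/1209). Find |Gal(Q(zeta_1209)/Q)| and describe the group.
|Gal(Q(zeta_1209)/Q)| = phi(1209) = 720; group ≅ (Z/1209Z)^* ≅ Z/2Z × Z/12Z × Z/30Z

The n-th cyclotomic polynomial Φ_1209(x) is the minimal polynomial of zeta_1209 over Q and has degree phi(1209) = 720. So Q(zeta_1209) is a degree-720 Galois extension with Galois group (Z/1209Z)^*. By CRT, (Z/1209Z)^* ≅ (Z/3Z)^* × (Z/13Z)^* × (Z/31Z)^*. Each prime-power unit group is (Z/3Z)^* ≅ Z/2Z; (Z/13Z)^* ≅ Z/12Z; (Z/31Z)^* ≅ Z/30Z. Hence Gal(Q(zeta_1209)/Q) ≅ Z/2Z × Z/12Z × Z/30Z.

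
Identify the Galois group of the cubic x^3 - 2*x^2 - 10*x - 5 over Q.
Gal(K/Q) = S_3 (symmetric group of order 6)

Compute the discriminant of x^3 + (-2)*x^2 + (-10)*x + (-5): Δ = 1765. Since Δ is not a rational square, the Galois group is not contained in A_3; it must be the full S_3 (irreducibility of the cubic rules out anything smaller).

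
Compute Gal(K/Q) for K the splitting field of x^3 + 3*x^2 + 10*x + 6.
Gal(K/Q) = S_3 (symmetric group of order 6)

Compute the discriminant of x^3 + (3)*x^2 + (10)*x + (6): Δ = -1480. Since Δ is not a rational square, the Galois group is not contained in A_3; it must be the full S_3 (irreducibility of the cubic rules out anything smaller).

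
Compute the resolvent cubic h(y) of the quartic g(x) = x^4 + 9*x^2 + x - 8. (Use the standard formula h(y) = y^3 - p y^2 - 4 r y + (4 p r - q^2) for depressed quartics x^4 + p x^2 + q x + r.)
h(y) = y^3 - 9*y^2 + 32*y - 289

Identify coefficients: p = 9, q = 1, r = -8.
Plug into h(y) = y^3 - p y^2 - 4 r y + (4 p r - q^2):
  h(y) = y^3 - (9) y^2 - 4*(-8) y + (4*(9)*(-8) - (1)^2)
       = y^3 + (-9) y^2 + (32) y + (-289).
Simplifying: h(y) = y^3 - 9*y^2 + 32*y - 289.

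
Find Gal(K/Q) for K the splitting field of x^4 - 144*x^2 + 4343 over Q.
Gal(K/Q) = V_4 (Klein four-group, Z/2Z × Z/2Z)

f factors as (x^2 - 43)(x^2 - 101), so the splitting field is K = Q(sqrt(43), sqrt(101)). The elements 43, 101, 4343 are all non-squares in Q, so sqrt(43) and sqrt(101) generate independent quadratic extensions. Thus [K:Q] = 4 and Gal(K/Q) is generated by the two order-2 automorphisms sqrt(43) ↦ -sqrt(43) and sqrt(101) ↦ -sqrt(101), giving V_4.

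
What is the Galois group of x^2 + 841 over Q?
Gal(K/Q) = Z/2Z (cyclic of order 2)

x^2 + 841 is irreducible over Q since -841 is not a rational square. The splitting field Q(sqrt(-841)) has degree 2 over Q, and its unique nontrivial automorphism is sqrt(-841) ↦ -sqrt(-841). Hence Gal(Q(sqrt(-841))/Q) = Z/2Z.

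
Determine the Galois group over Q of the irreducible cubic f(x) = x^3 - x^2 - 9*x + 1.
Gal(K/Q) = A_3 (cyclic of order 3)

Compute the discriminant of x^3 + (-1)*x^2 + (-9)*x + (1): Δ = 3136. Since Δ is a perfect square (Δ = 56^2), the Galois group is contained in A_3. Irreducibility forces the group to be transitive on three roots, so Gal = A_3.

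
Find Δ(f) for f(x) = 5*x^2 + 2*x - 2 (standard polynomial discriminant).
Δ = 44

For a quadratic a x^2 + b x + c the discriminant is Δ = b^2 - 4ac = (2)^2 - 4*(5)*(-2) = 4 - (-40) = 44.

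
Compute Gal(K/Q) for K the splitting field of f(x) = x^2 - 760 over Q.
Gal(K/Q) = Z/2Z (cyclic of order 2)

x^2 - 760 is irreducible over Q since 760 is not a rational square. The splitting field Q(sqrt(760)) has degree 2 over Q, and its unique nontrivial automorphism is sqrt(760) ↦ -sqrt(760). Hence Gal(Q(sqrt(760))/Q) = Z/2Z.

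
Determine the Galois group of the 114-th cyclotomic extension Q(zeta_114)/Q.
|Gal(Q(zeta_114)/Q)| = phi(114) = 36; group ≅ (Z/114Z)^* ≅ Z/2Z × Z/18Z

The n-th cyclotomic polynomial Φ_114(x) is the minimal polynomial of zeta_114 over Q and has degree phi(114) = 36. So Q(zeta_114) is a degree-36 Galois extension with Galois group (Z/114Z)^*. By CRT, (Z/114Z)^* ≅ (Z/2Z)^* × (Z/3Z)^* × (Z/19Z)^*. Each prime-power unit group is (Z/2Z)^* ≅ trivial group (order 1); (Z/3Z)^* ≅ Z/2Z; (Z/19Z)^* ≅ Z/18Z. Hence Gal(Q(zeta_114)/Q) ≅ Z/2Z × Z/18Z.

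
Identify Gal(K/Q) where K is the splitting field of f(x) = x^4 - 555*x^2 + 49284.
Gal(K/Q) = Z/2Z (cyclic of order 2)

f factors as (x^2 - 111)(x^2 - 444), so the splitting field is K = Q(sqrt(111), sqrt(444)). The squarefree part of 111 is 111 and the squarefree part of 444 is also 111, so sqrt(111) and sqrt(444) are both rational multiples of sqrt(111). Hence Q(sqrt(111)) = Q(sqrt(444)) = Q(sqrt(111)), and the splitting field collapses to a single degree-2 extension with Galois group Z/2Z.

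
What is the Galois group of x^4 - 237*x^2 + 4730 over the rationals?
Gal(K/Q) = V_4 (Klein four-group, Z/2Z × Z/2Z)

f factors as (x^2 - 215)(x^2 - 22), so the splitting field is K = Q(sqrt(215), sqrt(22)). The elements 215, 22, 4730 are all non-squares in Q, so sqrt(215) and sqrt(22) generate independent quadratic extensions. Thus [K:Q] = 4 and Gal(K/Q) is generated by the two order-2 automorphisms sqrt(215) ↦ -sqrt(215) and sqrt(22) ↦ -sqrt(22), giving V_4.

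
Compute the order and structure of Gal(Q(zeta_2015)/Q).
|Gal(Q(zeta_2015)/Q)| = phi(2015) = 1440; group ≅ (Z/2015Z)^* ≅ Z/4Z × Z/12Z × Z/30Z

The n-th cyclotomic polynomial Φ_2015(x) is the minimal polynomial of zeta_2015 over Q and has degree phi(2015) = 1440. So Q(zeta_2015) is a degree-1440 Galois extension with Galois group (Z/2015Z)^*. By CRT, (Z/2015Z)^* ≅ (Z/5Z)^* × (Z/13Z)^* × (Z/31Z)^*. Each prime-power unit group is (Z/5Z)^* ≅ Z/4Z; (Z/13Z)^* ≅ Z/12Z; (Z/31Z)^* ≅ Z/30Z. Hence Gal(Q(zeta_2015)/Q) ≅ Z/4Z × Z/12Z × Z/30Z.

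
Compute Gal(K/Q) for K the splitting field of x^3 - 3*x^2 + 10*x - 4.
Gal(K/Q) = S_3 (symmetric group of order 6)

Compute the discriminant of x^3 + (-3)*x^2 + (10)*x + (-4): Δ = -1804. Since Δ is not a rational square, the Galois group is not contained in A_3; it must be the full S_3 (irreducibility of the cubic rules out anything smaller).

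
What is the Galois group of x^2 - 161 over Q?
Gal(K/Q) = Z/2Z (cyclic of order 2)

x^2 - 161 is irreducible over Q since 161 is not a rational square. The splitting field Q(sqrt(161)) has degree 2 over Q, and its unique nontrivial automorphism is sqrt(161) ↦ -sqrt(161). Hence Gal(Q(sqrt(161))/Q) = Z/2Z.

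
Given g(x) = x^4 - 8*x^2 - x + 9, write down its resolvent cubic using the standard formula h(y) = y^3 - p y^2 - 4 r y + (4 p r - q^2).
h(y) = y^3 + 8*y^2 - 36*y - 289

Identify coefficients: p = -8, q = -1, r = 9.
Plug into h(y) = y^3 - p y^2 - 4 r y + (4 p r - q^2):
  h(y) = y^3 - (-8) y^2 - 4*(9) y + (4*(-8)*(9) - (-1)^2)
       = y^3 + (8) y^2 + (-36) y + (-289).
Simplifying: h(y) = y^3 + 8*y^2 - 36*y - 289.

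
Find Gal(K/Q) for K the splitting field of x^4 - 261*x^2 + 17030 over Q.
Gal(K/Q) = V_4 (Klein four-group, Z/2Z × Z/2Z)

f factors as (x^2 - 130)(x^2 - 131), so the splitting field is K = Q(sqrt(130), sqrt(131)). The elements 130, 131, 17030 are all non-squares in Q, so sqrt(130) and sqrt(131) generate independent quadratic extensions. Thus [K:Q] = 4 and Gal(K/Q) is generated by the two order-2 automorphisms sqrt(130) ↦ -sqrt(130) and sqrt(131) ↦ -sqrt(131), giving V_4.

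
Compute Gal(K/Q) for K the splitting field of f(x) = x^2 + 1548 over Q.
Gal(K/Q) = Z/2Z (cyclic of order 2)

x^2 + 1548 is irreducible over Q since -1548 is not a rational square. The splitting field Q(sqrt(-1548)) has degree 2 over Q, and its unique nontrivial automorphism is sqrt(-1548) ↦ -sqrt(-1548). Hence Gal(Q(sqrt(-1548))/Q) = Z/2Z.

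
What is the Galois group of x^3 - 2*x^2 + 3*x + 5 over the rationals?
Gal(K/Q) = S_3 (symmetric group of order 6)

Compute the discriminant of x^3 + (-2)*x^2 + (3)*x + (5): Δ = -1127. Since Δ is not a rational square, the Galois group is not contained in A_3; it must be the full S_3 (irreducibility of the cubic rules out anything smaller).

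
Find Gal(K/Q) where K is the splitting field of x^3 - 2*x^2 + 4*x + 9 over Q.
Gal(K/Q) = S_3 (symmetric group of order 6)

Compute the discriminant of x^3 + (-2)*x^2 + (4)*x + (9): Δ = -3387. Since Δ is not a rational square, the Galois group is not contained in A_3; it must be the full S_3 (irreducibility of the cubic rules out anything smaller).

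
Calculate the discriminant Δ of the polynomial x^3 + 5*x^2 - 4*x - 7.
Δ = 5353

For x^3 + a x^2 + b x + c the discriminant is Δ = 18 a b c - 4 a^3 c + a^2 b^2 - 4 b^3 - 27 c^2.
Plug a = 5, b = -4, c = -7:
  18*(5)*(-4)*(-7) - 4*(5)^3*(-7) + (5)^2*(-4)^2 - 4*(-4)^3 - 27*(-7)^2
  = 2520 + (3500) + 400 + (256) + (-1323)
  = 5353.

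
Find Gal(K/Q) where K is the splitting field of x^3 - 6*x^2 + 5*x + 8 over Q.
Gal(K/Q) = S_3 (symmetric group of order 6)

Compute the discriminant of x^3 + (-6)*x^2 + (5)*x + (8): Δ = 1264. Since Δ is not a rational square, the Galois group is not contained in A_3; it must be the full S_3 (irreducibility of the cubic rules out anything smaller).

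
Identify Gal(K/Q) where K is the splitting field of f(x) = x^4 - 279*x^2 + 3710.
Gal(K/Q) = V_4 (Klein four-group, Z/2Z × Z/2Z)

f factors as (x^2 - 14)(x^2 - 265), so the splitting field is K = Q(sqrt(14), sqrt(265)). The elements 14, 265, 3710 are all non-squares in Q, so sqrt(14) and sqrt(265) generate independent quadratic extensions. Thus [K:Q] = 4 and Gal(K/Q) is generated by the two order-2 automorphisms sqrt(14) ↦ -sqrt(14) and sqrt(265) ↦ -sqrt(265), giving V_4.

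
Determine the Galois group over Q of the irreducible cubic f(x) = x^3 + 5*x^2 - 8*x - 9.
Gal(K/Q) = S_3 (symmetric group of order 6)

Compute the discriminant of x^3 + (5)*x^2 + (-8)*x + (-9): Δ = 12441. Since Δ is not a rational square, the Galois group is not contained in A_3; it must be the full S_3 (irreducibility of the cubic rules out anything smaller).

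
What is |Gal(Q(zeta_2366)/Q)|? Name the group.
|Gal(Q(zeta_2366)/Q)| = phi(2366) = 936; group ≅ (Z/2366Z)^* ≅ Z/6Z × Z/156Z

The n-th cyclotomic polynomial Φ_2366(x) is the minimal polynomial of zeta_2366 over Q and has degree phi(2366) = 936. So Q(zeta_2366) is a degree-936 Galois extension with Galois group (Z/2366Z)^*. By CRT, (Z/2366Z)^* ≅ (Z/2Z)^* × (Z/7Z)^* × (Z/169Z)^*. Each prime-power unit group is (Z/2Z)^* ≅ trivial group (order 1); (Z/7Z)^* ≅ Z/6Z; (Z/169Z)^* ≅ Z/156Z. Hence Gal(Q(zeta_2366)/Q) ≅ Z/6Z × Z/156Z.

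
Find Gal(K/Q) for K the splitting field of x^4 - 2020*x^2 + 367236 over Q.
Gal(K/Q) = Z/2Z (cyclic of order 2)

f factors as (x^2 - 202)(x^2 - 1818), so the splitting field is K = Q(sqrt(202), sqrt(1818)). The squarefree part of 202 is 202 and the squarefree part of 1818 is also 202, so sqrt(202) and sqrt(1818) are both rational multiples of sqrt(202). Hence Q(sqrt(202)) = Q(sqrt(1818)) = Q(sqrt(202)), and the splitting field collapses to a single degree-2 extension with Galois group Z/2Z.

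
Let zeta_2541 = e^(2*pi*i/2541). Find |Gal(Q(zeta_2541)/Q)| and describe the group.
|Gal(Q(zeta_2541)/Q)| = phi(2541) = 1320; group ≅ (Z/2541Z)^* ≅ Z/2Z × Z/6Z × Z/110Z

The n-th cyclotomic polynomial Φ_2541(x) is the minimal polynomial of zeta_2541 over Q and has degree phi(2541) = 1320. So Q(zeta_2541) is a degree-1320 Galois extension with Galois group (Z/2541Z)^*. By CRT, (Z/2541Z)^* ≅ (Z/3Z)^* × (Z/7Z)^* × (Z/121Z)^*. Each prime-power unit group is (Z/3Z)^* ≅ Z/2Z; (Z/7Z)^* ≅ Z/6Z; (Z/121Z)^* ≅ Z/110Z. Hence Gal(Q(zeta_2541)/Q) ≅ Z/2Z × Z/6Z × Z/110Z.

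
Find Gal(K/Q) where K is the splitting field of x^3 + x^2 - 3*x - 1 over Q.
Gal(K/Q) = S_3 (symmetric group of order 6)

Compute the discriminant of x^3 + (1)*x^2 + (-3)*x + (-1): Δ = 148. Since Δ is not a rational square, the Galois group is not contained in A_3; it must be the full S_3 (irreducibility of the cubic rules out anything smaller).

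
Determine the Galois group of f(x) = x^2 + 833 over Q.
Gal(K/Q) = Z/2Z (cyclic of order 2)

x^2 + 833 is irreducible over Q since -833 is not a rational square. The splitting field Q(sqrt(-833)) has degree 2 over Q, and its unique nontrivial automorphism is sqrt(-833) ↦ -sqrt(-833). Hence Gal(Q(sqrt(-833))/Q) = Z/2Z.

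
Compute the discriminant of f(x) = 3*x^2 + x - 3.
Δ = 37

For a quadratic a x^2 + b x + c the discriminant is Δ = b^2 - 4ac = (1)^2 - 4*(3)*(-3) = 1 - (-36) = 37.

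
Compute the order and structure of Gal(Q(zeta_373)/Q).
|Gal(Q(zeta_373)/Q)| = phi(373) = 372; group ≅ (Z/373Z)^* ≅ Z/372Z

The n-th cyclotomic polynomial Φ_373(x) is the minimal polynomial of zeta_373 over Q and has degree phi(373) = 372. So Q(zeta_373) is a degree-372 Galois extension with Galois group (Z/373Z)^*. (Z/373Z)^* is cyclic since 373 is an odd prime power (or 4). Hence Gal(Q(zeta_373)/Q) ≅ Z/372Z.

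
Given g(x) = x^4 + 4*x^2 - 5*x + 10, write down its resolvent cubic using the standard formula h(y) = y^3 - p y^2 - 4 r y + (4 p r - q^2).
h(y) = y^3 - 4*y^2 - 40*y + 135

Identify coefficients: p = 4, q = -5, r = 10.
Plug into h(y) = y^3 - p y^2 - 4 r y + (4 p r - q^2):
  h(y) = y^3 - (4) y^2 - 4*(10) y + (4*(4)*(10) - (-5)^2)
       = y^3 + (-4) y^2 + (-40) y + (135).
Simplifying: h(y) = y^3 - 4*y^2 - 40*y + 135.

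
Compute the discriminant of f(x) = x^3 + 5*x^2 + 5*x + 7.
Δ = -1548

For x^3 + a x^2 + b x + c the discriminant is Δ = 18 a b c - 4 a^3 c + a^2 b^2 - 4 b^3 - 27 c^2.
Plug a = 5, b = 5, c = 7:
  18*(5)*(5)*(7) - 4*(5)^3*(7) + (5)^2*(5)^2 - 4*(5)^3 - 27*(7)^2
  = 3150 + (-3500) + 625 + (-500) + (-1323)
  = -1548.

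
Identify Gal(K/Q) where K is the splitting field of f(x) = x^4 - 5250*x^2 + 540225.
Gal(K/Q) = Z/2Z (cyclic of order 2)

f factors as (x^2 - 105)(x^2 - 5145), so the splitting field is K = Q(sqrt(105), sqrt(5145)). The squarefree part of 105 is 105 and the squarefree part of 5145 is also 105, so sqrt(105) and sqrt(5145) are both rational multiples of sqrt(105). Hence Q(sqrt(105)) = Q(sqrt(5145)) = Q(sqrt(105)), and the splitting field collapses to a single degree-2 extension with Galois group Z/2Z.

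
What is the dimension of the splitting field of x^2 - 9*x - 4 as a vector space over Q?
[K:Q] = 2

The discriminant of x^2 + (-9)*x + (-4) is b^2 - 4c = 81 - (-16) = 97. Since 97 is not a perfect square in Q, the polynomial is irreducible over Q. Its two roots generate a degree-2 extension, so [K:Q] = 2.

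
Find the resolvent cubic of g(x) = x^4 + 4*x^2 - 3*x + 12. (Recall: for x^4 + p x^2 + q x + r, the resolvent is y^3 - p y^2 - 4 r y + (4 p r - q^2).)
h(y) = y^3 - 4*y^2 - 48*y + 183

Identify coefficients: p = 4, q = -3, r = 12.
Plug into h(y) = y^3 - p y^2 - 4 r y + (4 p r - q^2):
  h(y) = y^3 - (4) y^2 - 4*(12) y + (4*(4)*(12) - (-3)^2)
       = y^3 + (-4) y^2 + (-48) y + (183).
Simplifying: h(y) = y^3 - 4*y^2 - 48*y + 183.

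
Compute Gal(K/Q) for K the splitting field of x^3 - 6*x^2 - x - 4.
Gal(K/Q) = S_3 (symmetric group of order 6)

Compute the discriminant of x^3 + (-6)*x^2 + (-1)*x + (-4): Δ = -4280. Since Δ is not a rational square, the Galois group is not contained in A_3; it must be the full S_3 (irreducibility of the cubic rules out anything smaller).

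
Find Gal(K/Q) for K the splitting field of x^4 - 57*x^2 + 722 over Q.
Gal(K/Q) = V_4 (Klein four-group, Z/2Z × Z/2Z)

f factors as (x^2 - 19)(x^2 - 38), so the splitting field is K = Q(sqrt(19), sqrt(38)). The elements 19, 38, 722 are all non-squares in Q, so sqrt(19) and sqrt(38) generate independent quadratic extensions. Thus [K:Q] = 4 and Gal(K/Q) is generated by the two order-2 automorphisms sqrt(19) ↦ -sqrt(19) and sqrt(38) ↦ -sqrt(38), giving V_4.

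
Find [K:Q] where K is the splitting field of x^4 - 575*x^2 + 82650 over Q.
[K:Q] = 4

f factors as (x^2 - 285)(x^2 - 290); the splitting field is K = Q(sqrt(285), sqrt(290)). Since 285, 290, and 82650 are all non-squares in Q, the three subfields Q(sqrt(285)), Q(sqrt(290)), Q(sqrt(82650)) are distinct degree-2 extensions, so [K:Q] = 4 (Klein four Galois group).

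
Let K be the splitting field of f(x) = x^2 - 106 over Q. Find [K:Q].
[K:Q] = 2

The polynomial x^2 - 106 is irreducible over Q since 106 is not a perfect square. Its splitting field is Q(sqrt(106)), which has degree 2 over Q.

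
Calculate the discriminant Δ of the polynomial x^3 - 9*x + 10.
Δ = 216

For a depressed cubic x^3 + p x + q the discriminant is Δ = -4 p^3 - 27 q^2 = -4*(-9)^3 - 27*(10)^2 = 2916 - 2700 = 216.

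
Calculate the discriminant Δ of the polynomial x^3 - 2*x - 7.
Δ = -1291

For a depressed cubic x^3 + p x + q the discriminant is Δ = -4 p^3 - 27 q^2 = -4*(-2)^3 - 27*(-7)^2 = 32 - 1323 = -1291.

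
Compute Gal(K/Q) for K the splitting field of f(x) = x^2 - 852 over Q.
Gal(K/Q) = Z/2Z (cyclic of order 2)

x^2 - 852 is irreducible over Q since 852 is not a rational square. The splitting field Q(sqrt(852)) has degree 2 over Q, and its unique nontrivial automorphism is sqrt(852) ↦ -sqrt(852). Hence Gal(Q(sqrt(852))/Q) = Z/2Z.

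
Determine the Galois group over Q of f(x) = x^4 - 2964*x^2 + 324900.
Gal(K/Q) = Z/2Z (cyclic of order 2)

f factors as (x^2 - 2850)(x^2 - 114), so the splitting field is K = Q(sqrt(2850), sqrt(114)). The squarefree part of 2850 is 114 and the squarefree part of 114 is also 114, so sqrt(2850) and sqrt(114) are both rational multiples of sqrt(114). Hence Q(sqrt(2850)) = Q(sqrt(114)) = Q(sqrt(114)), and the splitting field collapses to a single degree-2 extension with Galois group Z/2Z.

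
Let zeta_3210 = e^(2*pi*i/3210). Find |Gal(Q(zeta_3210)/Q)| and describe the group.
|Gal(Q(zeta_3210)/Q)| = phi(3210) = 848; group ≅ (Z/3210Z)^* ≅ Z/2Z × Z/4Z × Z/106Z

The n-th cyclotomic polynomial Φ_3210(x) is the minimal polynomial of zeta_3210 over Q and has degree phi(3210) = 848. So Q(zeta_3210) is a degree-848 Galois extension with Galois group (Z/3210Z)^*. By CRT, (Z/3210Z)^* ≅ (Z/2Z)^* × (Z/3Z)^* × (Z/5Z)^* × (Z/107Z)^*. Each prime-power unit group is (Z/2Z)^* ≅ trivial group (order 1); (Z/3Z)^* ≅ Z/2Z; (Z/5Z)^* ≅ Z/4Z; (Z/107Z)^* ≅ Z/106Z. Hence Gal(Q(zeta_3210)/Q) ≅ Z/2Z × Z/4Z × Z/106Z.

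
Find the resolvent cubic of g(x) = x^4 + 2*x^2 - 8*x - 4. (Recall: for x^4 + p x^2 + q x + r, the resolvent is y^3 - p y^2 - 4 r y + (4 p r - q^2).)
h(y) = y^3 - 2*y^2 + 16*y - 96

Identify coefficients: p = 2, q = -8, r = -4.
Plug into h(y) = y^3 - p y^2 - 4 r y + (4 p r - q^2):
  h(y) = y^3 - (2) y^2 - 4*(-4) y + (4*(2)*(-4) - (-8)^2)
       = y^3 + (-2) y^2 + (16) y + (-96).
Simplifying: h(y) = y^3 - 2*y^2 + 16*y - 96.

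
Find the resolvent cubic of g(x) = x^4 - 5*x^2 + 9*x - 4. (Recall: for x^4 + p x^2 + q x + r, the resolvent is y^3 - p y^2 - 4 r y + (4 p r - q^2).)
h(y) = y^3 + 5*y^2 + 16*y - 1

Identify coefficients: p = -5, q = 9, r = -4.
Plug into h(y) = y^3 - p y^2 - 4 r y + (4 p r - q^2):
  h(y) = y^3 - (-5) y^2 - 4*(-4) y + (4*(-5)*(-4) - (9)^2)
       = y^3 + (5) y^2 + (16) y + (-1).
Simplifying: h(y) = y^3 + 5*y^2 + 16*y - 1.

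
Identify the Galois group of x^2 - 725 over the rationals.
Gal(K/Q) = Z/2Z (cyclic of order 2)

x^2 - 725 is irreducible over Q since 725 is not a rational square. The splitting field Q(sqrt(725)) has degree 2 over Q, and its unique nontrivial automorphism is sqrt(725) ↦ -sqrt(725). Hence Gal(Q(sqrt(725))/Q) = Z/2Z.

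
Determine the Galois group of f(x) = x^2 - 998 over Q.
Gal(K/Q) = Z/2Z (cyclic of order 2)

x^2 - 998 is irreducible over Q since 998 is not a rational square. The splitting field Q(sqrt(998)) has degree 2 over Q, and its unique nontrivial automorphism is sqrt(998) ↦ -sqrt(998). Hence Gal(Q(sqrt(998))/Q) = Z/2Z.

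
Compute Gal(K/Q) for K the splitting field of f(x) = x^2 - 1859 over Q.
Gal(K/Q) = Z/2Z (cyclic of order 2)

x^2 - 1859 is irreducible over Q since 1859 is not a rational square. The splitting field Q(sqrt(1859)) has degree 2 over Q, and its unique nontrivial automorphism is sqrt(1859) ↦ -sqrt(1859). Hence Gal(Q(sqrt(1859))/Q) = Z/2Z.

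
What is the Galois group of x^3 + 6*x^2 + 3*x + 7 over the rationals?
Gal(K/Q) = S_3 (symmetric group of order 6)

Compute the discriminant of x^3 + (6)*x^2 + (3)*x + (7): Δ = -4887. Since Δ is not a rational square, the Galois group is not contained in A_3; it must be the full S_3 (irreducibility of the cubic rules out anything smaller).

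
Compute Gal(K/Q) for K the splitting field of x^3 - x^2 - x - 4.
Gal(K/Q) = S_3 (symmetric group of order 6)

Compute the discriminant of x^3 + (-1)*x^2 + (-1)*x + (-4): Δ = -515. Since Δ is not a rational square, the Galois group is not contained in A_3; it must be the full S_3 (irreducibility of the cubic rules out anything smaller).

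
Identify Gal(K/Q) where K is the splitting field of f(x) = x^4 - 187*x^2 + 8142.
Gal(K/Q) = V_4 (Klein four-group, Z/2Z × Z/2Z)

f factors as (x^2 - 69)(x^2 - 118), so the splitting field is K = Q(sqrt(69), sqrt(118)). The elements 69, 118, 8142 are all non-squares in Q, so sqrt(69) and sqrt(118) generate independent quadratic extensions. Thus [K:Q] = 4 and Gal(K/Q) is generated by the two order-2 automorphisms sqrt(69) ↦ -sqrt(69) and sqrt(118) ↦ -sqrt(118), giving V_4.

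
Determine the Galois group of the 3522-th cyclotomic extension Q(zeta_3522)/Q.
|Gal(Q(zeta_3522)/Q)| = phi(3522) = 1172; group ≅ (Z/3522Z)^* ≅ Z/2Z × Z/586Z

The n-th cyclotomic polynomial Φ_3522(x) is the minimal polynomial of zeta_3522 over Q and has degree phi(3522) = 1172. So Q(zeta_3522) is a degree-1172 Galois extension with Galois group (Z/3522Z)^*. By CRT, (Z/3522Z)^* ≅ (Z/2Z)^* × (Z/3Z)^* × (Z/587Z)^*. Each prime-power unit group is (Z/2Z)^* ≅ trivial group (order 1); (Z/3Z)^* ≅ Z/2Z; (Z/587Z)^* ≅ Z/586Z. Hence Gal(Q(zeta_3522)/Q) ≅ Z/2Z × Z/586Z.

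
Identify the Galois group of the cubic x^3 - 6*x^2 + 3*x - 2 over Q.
Gal(K/Q) = S_3 (symmetric group of order 6)

Compute the discriminant of x^3 + (-6)*x^2 + (3)*x + (-2): Δ = -972. Since Δ is not a rational square, the Galois group is not contained in A_3; it must be the full S_3 (irreducibility of the cubic rules out anything smaller).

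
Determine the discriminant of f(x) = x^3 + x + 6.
Δ = -976

For a depressed cubic x^3 + p x + q the discriminant is Δ = -4 p^3 - 27 q^2 = -4*(1)^3 - 27*(6)^2 = -4 - 972 = -976.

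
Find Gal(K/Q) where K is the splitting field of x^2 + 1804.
Gal(K/Q) = Z/2Z (cyclic of order 2)

x^2 + 1804 is irreducible over Q since -1804 is not a rational square. The splitting field Q(sqrt(-1804)) has degree 2 over Q, and its unique nontrivial automorphism is sqrt(-1804) ↦ -sqrt(-1804). Hence Gal(Q(sqrt(-1804))/Q) = Z/2Z.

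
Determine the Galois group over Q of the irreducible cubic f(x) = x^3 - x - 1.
Gal(K/Q) = S_3 (symmetric group of order 6)

Compute the discriminant of x^3 + (0)*x^2 + (-1)*x + (-1): Δ = -23. Since Δ is not a rational square, the Galois group is not contained in A_3; it must be the full S_3 (irreducibility of the cubic rules out anything smaller).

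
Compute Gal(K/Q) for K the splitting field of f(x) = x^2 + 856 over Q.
Gal(K/Q) = Z/2Z (cyclic of order 2)

x^2 + 856 is irreducible over Q since -856 is not a rational square. The splitting field Q(sqrt(-856)) has degree 2 over Q, and its unique nontrivial automorphism is sqrt(-856) ↦ -sqrt(-856). Hence Gal(Q(sqrt(-856))/Q) = Z/2Z.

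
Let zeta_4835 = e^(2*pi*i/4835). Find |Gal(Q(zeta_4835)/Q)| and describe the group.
|Gal(Q(zeta_4835)/Q)| = phi(4835) = 3864; group ≅ (Z/4835Z)^* ≅ Z/4Z × Z/966Z

The n-th cyclotomic polynomial Φ_4835(x) is the minimal polynomial of zeta_4835 over Q and has degree phi(4835) = 3864. So Q(zeta_4835) is a degree-3864 Galois extension with Galois group (Z/4835Z)^*. By CRT, (Z/4835Z)^* ≅ (Z/5Z)^* × (Z/967Z)^*. Each prime-power unit group is (Z/5Z)^* ≅ Z/4Z; (Z/967Z)^* ≅ Z/966Z. Hence Gal(Q(zeta_4835)/Q) ≅ Z/4Z × Z/966Z.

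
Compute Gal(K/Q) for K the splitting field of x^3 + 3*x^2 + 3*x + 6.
Gal(K/Q) = S_3 (symmetric group of order 6)

Compute the discriminant of x^3 + (3)*x^2 + (3)*x + (6): Δ = -675. Since Δ is not a rational square, the Galois group is not contained in A_3; it must be the full S_3 (irreducibility of the cubic rules out anything smaller).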